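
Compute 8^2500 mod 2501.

1

8^1 ≡ 8 (mod 2501)
8^2 ≡ 8^2 = 64 ≡ 64 (mod 2501)
8^4 ≡ 64^2 = 4096 ≡ 1595 (mod 2501)
8^8 ≡ 1595^2 = 2544025 ≡ 508 (mod 2501)
8^16 ≡ 508^2 = 258064 ≡ 461 (mod 2501)
8^32 ≡ 461^2 = 212521 ≡ 2437 (mod 2501)
8^64 ≡ 2437^2 = 5938969 ≡ 1595 (mod 2501)
8^128 ≡ 1595^2 = 2544025 ≡ 508 (mod 2501)
8^256 ≡ 508^2 = 258064 ≡ 461 (mod 2501)
8^512 ≡ 461^2 = 212521 ≡ 2437 (mod 2501)
8^1024 ≡ 2437^2 = 5938969 ≡ 1595 (mod 2501)
8^2048 ≡ 1595^2 = 2544025 ≡ 508 (mod 2501)
2500 = 2048 + 256 + 128 + 64 + 4 in binary powers of 2.
So 8^2500 ≡ 508 · 461 · 508 · 1595 · 1595 ≡ 1 (mod 2501).
Since the result is 1, base 8 gives no evidence that 2501 is composite.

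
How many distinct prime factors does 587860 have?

6

587860 = 2^2 · 146965
146965 = 5 · 29393
29393 = 7 · 4199
4199 = 13 · 323
323 = 17 · 19
587860 = 2^2 · 5 · 7 · 13 · 17 · 19, which has 6 distinct prime factors.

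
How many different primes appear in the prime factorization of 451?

2

451 = 11 · 41
451 = 11 · 41, which has 2 distinct prime factors.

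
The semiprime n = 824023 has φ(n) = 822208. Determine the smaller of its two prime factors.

φ(n) = (p−1)(q−1) = n − (p+q) + 1, so p + q = 824023 − 822208 + 1 = 1816.
p and q are the roots of t² − 1816t + 824023 = 0.
Discriminant: 1816² − 4·824023 = 3297856 − 3296092 = 1764; √1764 = 42.
q = (1816 − 42)/2 = 887, p = (1816 + 42)/2 = 929.
Check: 887 · 929 = 824023.

887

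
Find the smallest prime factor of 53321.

53321 is odd.
Digit sum 14, not divisible by 3.
Ends in 1: not divisible by 5.
7: 53321 = 7·7617 + 2
11: 53321 = 11·4847 + 4
13: 53321 = 13·4101 + 8
17: 53321 = 17·3136 + 9
19: 53321 = 19·2806 + 7
23: 53321 = 23·2318 + 7
29: 53321 = 29·1838 + 19
31: 53321 = 31·1720 + 1
37: 53321 = 37·1441 + 4
41: 53321 = 41·1300 + 21
43: 53321 = 43·1240 + 1
47: 53321 = 47·1134 + 23
53: 53321 = 53·1006 + 3
59: 53321 = 59·903 + 44
61: 53321 = 61·874 + 7
67: 53321 = 67·795 + 56
71: 53321 = 71·751

71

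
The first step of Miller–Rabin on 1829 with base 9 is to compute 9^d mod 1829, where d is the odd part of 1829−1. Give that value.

1829 − 1 = 1828 = 2^2 · 457, so d = 457.
9^1 ≡ 9 (mod 1829)
9^2 ≡ 9^2 = 81 ≡ 81 (mod 1829)
9^4 ≡ 81^2 = 6561 ≡ 1074 (mod 1829)
9^8 ≡ 1074^2 = 1153476 ≡ 1206 (mod 1829)
9^16 ≡ 1206^2 = 1454436 ≡ 381 (mod 1829)
9^32 ≡ 381^2 = 145161 ≡ 670 (mod 1829)
9^64 ≡ 670^2 = 448900 ≡ 795 (mod 1829)
9^128 ≡ 795^2 = 632025 ≡ 1020 (mod 1829)
9^256 ≡ 1020^2 = 1040400 ≡ 1528 (mod 1829)
457 = 256 + 128 + 64 + 8 + 1 in binary powers of 2.
So 9^457 ≡ 1528 · 1020 · 795 · 1206 · 9 ≡ 1405 (mod 1829).
Squaring chain: 1405 → 534; never reaches −1, so base 9 is a Miller–Rabin witness that 1829 is composite.

1405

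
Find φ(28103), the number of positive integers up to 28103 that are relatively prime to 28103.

Factor: 28103 = 157 · 179.
φ(28103) = (157−1) · (179−1) = 156 · 178 = 27768.

27768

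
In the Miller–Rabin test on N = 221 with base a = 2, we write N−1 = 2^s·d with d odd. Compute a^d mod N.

221 − 1 = 220 = 2^2 · 55, so d = 55.
2^1 ≡ 2 (mod 221)
2^2 ≡ 2^2 = 4 ≡ 4 (mod 221)
2^4 ≡ 4^2 = 16 ≡ 16 (mod 221)
2^8 ≡ 16^2 = 256 ≡ 35 (mod 221)
2^16 ≡ 35^2 = 1225 ≡ 120 (mod 221)
2^32 ≡ 120^2 = 14400 ≡ 35 (mod 221)
55 = 32 + 16 + 4 + 2 + 1 in binary powers of 2.
So 2^55 ≡ 35 · 120 · 16 · 4 · 2 ≡ 128 (mod 221).
Squaring chain: 128 → 30; never reaches −1, so base 2 is a Miller–Rabin witness that 221 is composite.

128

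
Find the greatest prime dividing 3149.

3149 = 47 · 67
67 is prime.
So 3149 = 47 · 67; the largest prime factor is 67.

67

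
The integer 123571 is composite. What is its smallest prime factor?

123571 is odd.
Digit sum 19, not divisible by 3.
Ends in 1: not divisible by 5.
7: 123571 = 7·17653

7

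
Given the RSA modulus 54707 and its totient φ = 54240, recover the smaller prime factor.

φ(n) = (p−1)(q−1) = n − (p+q) + 1, so p + q = 54707 − 54240 + 1 = 468.
p and q are the roots of t² − 468t + 54707 = 0.
Discriminant: 468² − 4·54707 = 219024 − 218828 = 196; √196 = 14.
q = (468 − 14)/2 = 227, p = (468 + 14)/2 = 241.
Check: 227 · 241 = 54707.

227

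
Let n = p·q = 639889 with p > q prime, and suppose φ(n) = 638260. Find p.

φ(n) = (p−1)(q−1) = n − (p+q) + 1, so p + q = 639889 − 638260 + 1 = 1630.
p and q are the roots of t² − 1630t + 639889 = 0.
Discriminant: 1630² − 4·639889 = 2656900 − 2559556 = 97344; √97344 = 312.
q = (1630 − 312)/2 = 659, p = (1630 + 312)/2 = 971.
Check: 659 · 971 = 639889.

971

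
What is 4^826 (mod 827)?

1

4^1 ≡ 4 (mod 827)
4^2 ≡ 4^2 = 16 ≡ 16 (mod 827)
4^4 ≡ 16^2 = 256 ≡ 256 (mod 827)
4^8 ≡ 256^2 = 65536 ≡ 203 (mod 827)
4^16 ≡ 203^2 = 41209 ≡ 686 (mod 827)
4^32 ≡ 686^2 = 470596 ≡ 33 (mod 827)
4^64 ≡ 33^2 = 1089 ≡ 262 (mod 827)
4^128 ≡ 262^2 = 68644 ≡ 3 (mod 827)
4^256 ≡ 3^2 = 9 ≡ 9 (mod 827)
4^512 ≡ 9^2 = 81 ≡ 81 (mod 827)
826 = 512 + 256 + 32 + 16 + 8 + 2 in binary powers of 2.
So 4^826 ≡ 81 · 9 · 33 · 686 · 203 · 16 ≡ 1 (mod 827).
Since the result is 1, base 4 gives no evidence that 827 is composite.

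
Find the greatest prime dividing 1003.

1003 = 17 · 59
59 is prime.
So 1003 = 17 · 59; the largest prime factor is 59.

59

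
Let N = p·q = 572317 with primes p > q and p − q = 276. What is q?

Since p = q + 276, we have 572317 = q(q + 276), so q² + 276q − 572317 = 0.
Discriminant: 276² + 4·572317 = 76176 + 2289268 = 2365444; √2365444 = 1538.
q = (−276 + 1538)/2 = 631, and p = q + 276 = 907.
Check: 631 · 907 = 572317.

631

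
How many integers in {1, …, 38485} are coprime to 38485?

Factor: 38485 = 5 · 43 · 179.
φ(38485) = (5−1) · (43−1) · (179−1) = 4 · 42 · 178 = 29904.

29904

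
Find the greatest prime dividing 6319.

6319 = 71 · 89
89 is prime.
So 6319 = 71 · 89; the largest prime factor is 89.

89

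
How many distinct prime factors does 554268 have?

554268 = 2^2 · 138567
138567 = 3 · 46189
46189 = 11 · 4199
4199 = 13 · 323
323 = 17 · 19
554268 = 2^2 · 3 · 11 · 13 · 17 · 19, which has 6 distinct prime factors.

6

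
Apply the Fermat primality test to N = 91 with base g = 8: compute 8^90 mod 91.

8^1 ≡ 8 (mod 91)
8^2 ≡ 8^2 = 64 ≡ 64 (mod 91)
8^4 ≡ 64^2 = 4096 ≡ 1 (mod 91)
8^8 ≡ 1^2 = 1 ≡ 1 (mod 91)
8^16 ≡ 1^2 = 1 ≡ 1 (mod 91)
8^32 ≡ 1^2 = 1 ≡ 1 (mod 91)
8^64 ≡ 1^2 = 1 ≡ 1 (mod 91)
90 = 64 + 16 + 8 + 2 in binary powers of 2.
So 8^90 ≡ 1 · 1 · 1 · 64 ≡ 64 (mod 91).
Since 64 ≠ 1, base 8 is a Fermat witness: 91 is composite.

64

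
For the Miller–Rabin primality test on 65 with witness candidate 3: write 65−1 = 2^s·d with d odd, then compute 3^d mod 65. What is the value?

65 − 1 = 64 = 2^6 · 1, so d = 1.
3^1 ≡ 3 (mod 65)
1 = 1 in binary powers of 2.
So 3^1 ≡ 3 ≡ 3 (mod 65).
Squaring chain: 3 → 9 → 16 → 61 → 16 → 61; never reaches −1, so base 3 is a Miller–Rabin witness that 65 is composite.

3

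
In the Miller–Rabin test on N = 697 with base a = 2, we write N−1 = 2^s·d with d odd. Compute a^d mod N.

697 − 1 = 696 = 2^3 · 87, so d = 87.
2^1 ≡ 2 (mod 697)
2^2 ≡ 2^2 = 4 ≡ 4 (mod 697)
2^4 ≡ 4^2 = 16 ≡ 16 (mod 697)
2^8 ≡ 16^2 = 256 ≡ 256 (mod 697)
2^16 ≡ 256^2 = 65536 ≡ 18 (mod 697)
2^32 ≡ 18^2 = 324 ≡ 324 (mod 697)
2^64 ≡ 324^2 = 104976 ≡ 426 (mod 697)
87 = 64 + 16 + 4 + 2 + 1 in binary powers of 2.
So 2^87 ≡ 426 · 18 · 16 · 4 · 2 ≡ 128 (mod 697).
Squaring chain: 128 → 353 → 543; never reaches −1, so base 2 is a Miller–Rabin witness that 697 is composite.

128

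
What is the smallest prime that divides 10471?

37

10471 is odd.
Digit sum 13, not divisible by 3.
Ends in 1: not divisible by 5.
7: 10471 = 7·1495 + 6
11: 10471 = 11·951 + 10
13: 10471 = 13·805 + 6
17: 10471 = 17·615 + 16
19: 10471 = 19·551 + 2
23: 10471 = 23·455 + 6
29: 10471 = 29·361 + 2
31: 10471 = 31·337 + 24
37: 10471 = 37·283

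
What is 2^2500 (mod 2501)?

2^1 ≡ 2 (mod 2501)
2^2 ≡ 2^2 = 4 ≡ 4 (mod 2501)
2^4 ≡ 4^2 = 16 ≡ 16 (mod 2501)
2^8 ≡ 16^2 = 256 ≡ 256 (mod 2501)
2^16 ≡ 256^2 = 65536 ≡ 510 (mod 2501)
2^32 ≡ 510^2 = 260100 ≡ 2497 (mod 2501)
2^64 ≡ 2497^2 = 6235009 ≡ 16 (mod 2501)
2^128 ≡ 16^2 = 256 ≡ 256 (mod 2501)
2^256 ≡ 256^2 = 65536 ≡ 510 (mod 2501)
2^512 ≡ 510^2 = 260100 ≡ 2497 (mod 2501)
2^1024 ≡ 2497^2 = 6235009 ≡ 16 (mod 2501)
2^2048 ≡ 16^2 = 256 ≡ 256 (mod 2501)
2500 = 2048 + 256 + 128 + 64 + 4 in binary powers of 2.
So 2^2500 ≡ 256 · 510 · 256 · 16 · 16 ≡ 1477 (mod 2501).
Since 1477 ≠ 1, base 2 is a Fermat witness: 2501 is composite.

1477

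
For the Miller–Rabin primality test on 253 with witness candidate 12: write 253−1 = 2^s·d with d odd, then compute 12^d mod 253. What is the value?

253 − 1 = 252 = 2^2 · 63, so d = 63.
12^1 ≡ 12 (mod 253)
12^2 ≡ 12^2 = 144 ≡ 144 (mod 253)
12^4 ≡ 144^2 = 20736 ≡ 243 (mod 253)
12^8 ≡ 243^2 = 59049 ≡ 100 (mod 253)
12^16 ≡ 100^2 = 10000 ≡ 133 (mod 253)
12^32 ≡ 133^2 = 17689 ≡ 232 (mod 253)
63 = 32 + 16 + 8 + 4 + 2 + 1 in binary powers of 2.
So 12^63 ≡ 232 · 133 · 100 · 243 · 144 · 12 ≡ 100 (mod 253).
Squaring chain: 100 → 133; never reaches −1, so base 12 is a Miller–Rabin witness that 253 is composite.

100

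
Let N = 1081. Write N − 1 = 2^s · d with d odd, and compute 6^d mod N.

1081 − 1 = 1080 = 2^3 · 135, so d = 135.
6^1 ≡ 6 (mod 1081)
6^2 ≡ 6^2 = 36 ≡ 36 (mod 1081)
6^4 ≡ 36^2 = 1296 ≡ 215 (mod 1081)
6^8 ≡ 215^2 = 46225 ≡ 823 (mod 1081)
6^16 ≡ 823^2 = 677329 ≡ 623 (mod 1081)
6^32 ≡ 623^2 = 388129 ≡ 50 (mod 1081)
6^64 ≡ 50^2 = 2500 ≡ 338 (mod 1081)
6^128 ≡ 338^2 = 114244 ≡ 739 (mod 1081)
135 = 128 + 4 + 2 + 1 in binary powers of 2.
So 6^135 ≡ 739 · 215 · 36 · 6 ≡ 653 (mod 1081).
Squaring chain: 653 → 495 → 719; never reaches −1, so base 6 is a Miller–Rabin witness that 1081 is composite.

653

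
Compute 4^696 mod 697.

4^1 ≡ 4 (mod 697)
4^2 ≡ 4^2 = 16 ≡ 16 (mod 697)
4^4 ≡ 16^2 = 256 ≡ 256 (mod 697)
4^8 ≡ 256^2 = 65536 ≡ 18 (mod 697)
4^16 ≡ 18^2 = 324 ≡ 324 (mod 697)
4^32 ≡ 324^2 = 104976 ≡ 426 (mod 697)
4^64 ≡ 426^2 = 181476 ≡ 256 (mod 697)
4^128 ≡ 256^2 = 65536 ≡ 18 (mod 697)
4^256 ≡ 18^2 = 324 ≡ 324 (mod 697)
4^512 ≡ 324^2 = 104976 ≡ 426 (mod 697)
696 = 512 + 128 + 32 + 16 + 8 in binary powers of 2.
So 4^696 ≡ 426 · 18 · 426 · 324 · 18 ≡ 324 (mod 697).
Since 324 ≠ 1, base 4 is a Fermat witness: 697 is composite.

324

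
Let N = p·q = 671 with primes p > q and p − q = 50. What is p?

61

Since p = q + 50, we have 671 = q(q + 50), so q² + 50q − 671 = 0.
Discriminant: 50² + 4·671 = 2500 + 2684 = 5184; √5184 = 72.
q = (−50 + 72)/2 = 11, and p = q + 50 = 61.
Check: 11 · 61 = 671.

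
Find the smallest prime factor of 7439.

43

7439 is odd.
Digit sum 23, not divisible by 3.
Ends in 9: not divisible by 5.
7: 7439 = 7·1062 + 5
11: 7439 = 11·676 + 3
13: 7439 = 13·572 + 3
17: 7439 = 17·437 + 10
19: 7439 = 19·391 + 10
23: 7439 = 23·323 + 10
29: 7439 = 29·256 + 15
31: 7439 = 31·239 + 30
37: 7439 = 37·201 + 2
41: 7439 = 41·181 + 18
43: 7439 = 43·173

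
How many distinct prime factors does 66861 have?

66861 = 3^2 · 7429
7429 = 17 · 437
437 = 19 · 23
66861 = 3^2 · 17 · 19 · 23, which has 4 distinct prime factors.

4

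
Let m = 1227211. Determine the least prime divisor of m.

23

1227211 is odd.
Digit sum 16, not divisible by 3.
Ends in 1: not divisible by 5.
7: 1227211 = 7·175315 + 6
11: 1227211 = 11·111564 + 7
13: 1227211 = 13·94400 + 11
17: 1227211 = 17·72188 + 15
19: 1227211 = 19·64590 + 1
23: 1227211 = 23·53357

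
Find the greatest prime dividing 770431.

43

770431 = 19 · 40549
40549 = 23 · 1763
1763 = 41 · 43
43 is prime.
So 770431 = 19 · 23 · 41 · 43; the largest prime factor is 43.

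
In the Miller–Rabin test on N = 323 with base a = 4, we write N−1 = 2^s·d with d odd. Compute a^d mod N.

157

323 − 1 = 322 = 2^1 · 161, so d = 161.
4^1 ≡ 4 (mod 323)
4^2 ≡ 4^2 = 16 ≡ 16 (mod 323)
4^4 ≡ 16^2 = 256 ≡ 256 (mod 323)
4^8 ≡ 256^2 = 65536 ≡ 290 (mod 323)
4^16 ≡ 290^2 = 84100 ≡ 120 (mod 323)
4^32 ≡ 120^2 = 14400 ≡ 188 (mod 323)
4^64 ≡ 188^2 = 35344 ≡ 137 (mod 323)
4^128 ≡ 137^2 = 18769 ≡ 35 (mod 323)
161 = 128 + 32 + 1 in binary powers of 2.
So 4^161 ≡ 35 · 188 · 4 ≡ 157 (mod 323).
Squaring chain: 157; never reaches −1, so base 4 is a Miller–Rabin witness that 323 is composite.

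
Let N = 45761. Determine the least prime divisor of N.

67

45761 is odd.
Digit sum 23, not divisible by 3.
Ends in 1: not divisible by 5.
7: 45761 = 7·6537 + 2
11: 45761 = 11·4160 + 1
13: 45761 = 13·3520 + 1
17: 45761 = 17·2691 + 14
19: 45761 = 19·2408 + 9
23: 45761 = 23·1989 + 14
29: 45761 = 29·1577 + 28
31: 45761 = 31·1476 + 5
37: 45761 = 37·1236 + 29
41: 45761 = 41·1116 + 5
43: 45761 = 43·1064 + 9
47: 45761 = 47·973 + 30
53: 45761 = 53·863 + 22
59: 45761 = 59·775 + 36
61: 45761 = 61·750 + 11
67: 45761 = 67·683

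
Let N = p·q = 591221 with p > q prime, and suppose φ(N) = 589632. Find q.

593

φ(n) = (p−1)(q−1) = n − (p+q) + 1, so p + q = 591221 − 589632 + 1 = 1590.
p and q are the roots of t² − 1590t + 591221 = 0.
Discriminant: 1590² − 4·591221 = 2528100 − 2364884 = 163216; √163216 = 404.
q = (1590 − 404)/2 = 593, p = (1590 + 404)/2 = 997.
Check: 593 · 997 = 591221.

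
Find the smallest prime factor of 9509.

9509 is odd.
Digit sum 23, not divisible by 3.
Ends in 9: not divisible by 5.
7: 9509 = 7·1358 + 3
11: 9509 = 11·864 + 5
13: 9509 = 13·731 + 6
17: 9509 = 17·559 + 6
19: 9509 = 19·500 + 9
23: 9509 = 23·413 + 10
29: 9509 = 29·327 + 26
31: 9509 = 31·306 + 23
37: 9509 = 37·257

37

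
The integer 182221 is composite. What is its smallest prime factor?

182221 is odd.
Digit sum 16, not divisible by 3.
Ends in 1: not divisible by 5.
7: 182221 = 7·26031 + 4
11: 182221 = 11·16565 + 6
13: 182221 = 13·14017

13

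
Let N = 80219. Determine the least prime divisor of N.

80219 is odd.
Digit sum 20, not divisible by 3.
Ends in 9: not divisible by 5.
7: 80219 = 7·11459 + 6
11: 80219 = 11·7292 + 7
13: 80219 = 13·6170 + 9
17: 80219 = 17·4718 + 13
19: 80219 = 19·4222 + 1
23: 80219 = 23·3487 + 18
29: 80219 = 29·2766 + 5
31: 80219 = 31·2587 + 22
37: 80219 = 37·2168 + 3
41: 80219 = 41·1956 + 23
43: 80219 = 43·1865 + 24
47: 80219 = 47·1706 + 37
53: 80219 = 53·1513 + 30
59: 80219 = 59·1359 + 38
61: 80219 = 61·1315 + 4
67: 80219 = 67·1197 + 20
71: 80219 = 71·1129 + 60
73: 80219 = 73·1098 + 65
79: 80219 = 79·1015 + 34
83: 80219 = 83·966 + 41
89: 80219 = 89·901 + 30
97: 80219 = 97·827

97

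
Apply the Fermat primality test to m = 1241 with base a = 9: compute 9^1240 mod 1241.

137

9^1 ≡ 9 (mod 1241)
9^2 ≡ 9^2 = 81 ≡ 81 (mod 1241)
9^4 ≡ 81^2 = 6561 ≡ 356 (mod 1241)
9^8 ≡ 356^2 = 126736 ≡ 154 (mod 1241)
9^16 ≡ 154^2 = 23716 ≡ 137 (mod 1241)
9^32 ≡ 137^2 = 18769 ≡ 154 (mod 1241)
9^64 ≡ 154^2 = 23716 ≡ 137 (mod 1241)
9^128 ≡ 137^2 = 18769 ≡ 154 (mod 1241)
9^256 ≡ 154^2 = 23716 ≡ 137 (mod 1241)
9^512 ≡ 137^2 = 18769 ≡ 154 (mod 1241)
9^1024 ≡ 154^2 = 23716 ≡ 137 (mod 1241)
1240 = 1024 + 128 + 64 + 16 + 8 in binary powers of 2.
So 9^1240 ≡ 137 · 154 · 137 · 137 · 154 ≡ 137 (mod 1241).
Since 137 ≠ 1, base 9 is a Fermat witness: 1241 is composite.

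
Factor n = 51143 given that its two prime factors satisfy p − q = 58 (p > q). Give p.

257

Since p = q + 58, we have 51143 = q(q + 58), so q² + 58q − 51143 = 0.
Discriminant: 58² + 4·51143 = 3364 + 204572 = 207936; √207936 = 456.
q = (−58 + 456)/2 = 199, and p = q + 58 = 257.
Check: 199 · 257 = 51143.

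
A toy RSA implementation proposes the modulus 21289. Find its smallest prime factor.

61

21289 is odd.
Digit sum 22, not divisible by 3.
Ends in 9: not divisible by 5.
7: 21289 = 7·3041 + 2
11: 21289 = 11·1935 + 4
13: 21289 = 13·1637 + 8
17: 21289 = 17·1252 + 5
19: 21289 = 19·1120 + 9
23: 21289 = 23·925 + 14
29: 21289 = 29·734 + 3
31: 21289 = 31·686 + 23
37: 21289 = 37·575 + 14
41: 21289 = 41·519 + 10
43: 21289 = 43·495 + 4
47: 21289 = 47·452 + 45
53: 21289 = 53·401 + 36
59: 21289 = 59·360 + 49
61: 21289 = 61·349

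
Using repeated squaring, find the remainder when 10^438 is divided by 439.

1

10^1 ≡ 10 (mod 439)
10^2 ≡ 10^2 = 100 ≡ 100 (mod 439)
10^4 ≡ 100^2 = 10000 ≡ 342 (mod 439)
10^8 ≡ 342^2 = 116964 ≡ 190 (mod 439)
10^16 ≡ 190^2 = 36100 ≡ 102 (mod 439)
10^32 ≡ 102^2 = 10404 ≡ 307 (mod 439)
10^64 ≡ 307^2 = 94249 ≡ 303 (mod 439)
10^128 ≡ 303^2 = 91809 ≡ 58 (mod 439)
10^256 ≡ 58^2 = 3364 ≡ 291 (mod 439)
438 = 256 + 128 + 32 + 16 + 4 + 2 in binary powers of 2.
So 10^438 ≡ 291 · 58 · 307 · 102 · 342 · 100 ≡ 1 (mod 439).
Since the result is 1, base 10 gives no evidence that 439 is composite.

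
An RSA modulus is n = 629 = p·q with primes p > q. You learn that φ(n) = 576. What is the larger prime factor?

φ(n) = (p−1)(q−1) = n − (p+q) + 1, so p + q = 629 − 576 + 1 = 54.
p and q are the roots of t² − 54t + 629 = 0.
Discriminant: 54² − 4·629 = 2916 − 2516 = 400; √400 = 20.
q = (54 − 20)/2 = 17, p = (54 + 20)/2 = 37.
Check: 17 · 37 = 629.

37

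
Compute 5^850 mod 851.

5^1 ≡ 5 (mod 851)
5^2 ≡ 5^2 = 25 ≡ 25 (mod 851)
5^4 ≡ 25^2 = 625 ≡ 625 (mod 851)
5^8 ≡ 625^2 = 390625 ≡ 16 (mod 851)
5^16 ≡ 16^2 = 256 ≡ 256 (mod 851)
5^32 ≡ 256^2 = 65536 ≡ 9 (mod 851)
5^64 ≡ 9^2 = 81 ≡ 81 (mod 851)
5^128 ≡ 81^2 = 6561 ≡ 604 (mod 851)
5^256 ≡ 604^2 = 364816 ≡ 588 (mod 851)
5^512 ≡ 588^2 = 345744 ≡ 238 (mod 851)
850 = 512 + 256 + 64 + 16 + 2 in binary powers of 2.
So 5^850 ≡ 238 · 588 · 81 · 256 · 25 ≡ 818 (mod 851).
Since 818 ≠ 1, base 5 is a Fermat witness: 851 is composite.

818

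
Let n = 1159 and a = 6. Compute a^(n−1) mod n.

6^1 ≡ 6 (mod 1159)
6^2 ≡ 6^2 = 36 ≡ 36 (mod 1159)
6^4 ≡ 36^2 = 1296 ≡ 137 (mod 1159)
6^8 ≡ 137^2 = 18769 ≡ 225 (mod 1159)
6^16 ≡ 225^2 = 50625 ≡ 788 (mod 1159)
6^32 ≡ 788^2 = 620944 ≡ 879 (mod 1159)
6^64 ≡ 879^2 = 772641 ≡ 747 (mod 1159)
6^128 ≡ 747^2 = 558009 ≡ 530 (mod 1159)
6^256 ≡ 530^2 = 280900 ≡ 422 (mod 1159)
6^512 ≡ 422^2 = 178084 ≡ 757 (mod 1159)
6^1024 ≡ 757^2 = 573049 ≡ 503 (mod 1159)
1158 = 1024 + 128 + 4 + 2 in binary powers of 2.
So 6^1158 ≡ 503 · 530 · 137 · 36 ≡ 125 (mod 1159).
Since 125 ≠ 1, base 6 is a Fermat witness: 1159 is composite.

125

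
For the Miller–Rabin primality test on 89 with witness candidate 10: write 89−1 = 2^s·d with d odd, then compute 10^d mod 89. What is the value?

89 − 1 = 88 = 2^3 · 11, so d = 11.
10^1 ≡ 10 (mod 89)
10^2 ≡ 10^2 = 100 ≡ 11 (mod 89)
10^4 ≡ 11^2 = 121 ≡ 32 (mod 89)
10^8 ≡ 32^2 = 1024 ≡ 45 (mod 89)
11 = 8 + 2 + 1 in binary powers of 2.
So 10^11 ≡ 45 · 11 · 10 ≡ 55 (mod 89).
Squaring chain: 55 → 88 → 1; reaches −1, so base 10 does not prove 89 composite.

55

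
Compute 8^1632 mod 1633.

8^1 ≡ 8 (mod 1633)
8^2 ≡ 8^2 = 64 ≡ 64 (mod 1633)
8^4 ≡ 64^2 = 4096 ≡ 830 (mod 1633)
8^8 ≡ 830^2 = 688900 ≡ 1407 (mod 1633)
8^16 ≡ 1407^2 = 1979649 ≡ 453 (mod 1633)
8^32 ≡ 453^2 = 205209 ≡ 1084 (mod 1633)
8^64 ≡ 1084^2 = 1175056 ≡ 929 (mod 1633)
8^128 ≡ 929^2 = 863041 ≡ 817 (mod 1633)
8^256 ≡ 817^2 = 667489 ≡ 1225 (mod 1633)
8^512 ≡ 1225^2 = 1500625 ≡ 1531 (mod 1633)
8^1024 ≡ 1531^2 = 2343961 ≡ 606 (mod 1633)
1632 = 1024 + 512 + 64 + 32 in binary powers of 2.
So 8^1632 ≡ 606 · 1531 · 929 · 1084 ≡ 324 (mod 1633).
Since 324 ≠ 1, base 8 is a Fermat witness: 1633 is composite.

324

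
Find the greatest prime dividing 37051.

79

37051 = 7 · 5293
5293 = 67 · 79
79 is prime.
So 37051 = 7 · 67 · 79; the largest prime factor is 79.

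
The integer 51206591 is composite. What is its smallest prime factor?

51206591 is odd.
Digit sum 29, not divisible by 3.
Ends in 1: not divisible by 5.
7: 51206591 = 7·7315227 + 2
11: 51206591 = 11·4655144 + 7
13: 51206591 = 13·3938968 + 7
17: 51206591 = 17·3012152 + 7
19: 51206591 = 19·2695083 + 14
23: 51206591 = 23·2226373 + 12
29: 51206591 = 29·1765744 + 15
31: 51206591 = 31·1651825 + 16
37: 51206591 = 37·1383961 + 34
41: 51206591 = 41·1248941 + 10
43: 51206591 = 43·1190850 + 41
47: 51206591 = 47·1089501 + 44
53: 51206591 = 53·966162 + 5
59: 51206591 = 59·867908 + 19
61: 51206591 = 61·839452 + 19
67: 51206591 = 67·764277 + 32
71: 51206591 = 71·721219 + 42
73: 51206591 = 73·701460 + 11
79: 51206591 = 79·648184 + 55
83: 51206591 = 83·616946 + 73
89: 51206591 = 89·575354 + 85
97: 51206591 = 97·527903

97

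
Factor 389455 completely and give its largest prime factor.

97

389455 = 5 · 77891
77891 = 11 · 7081
7081 = 73 · 97
97 is prime.
So 389455 = 5 · 11 · 73 · 97; the largest prime factor is 97.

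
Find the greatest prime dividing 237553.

237553 = 31 · 7663
7663 = 79 · 97
97 is prime.
So 237553 = 31 · 79 · 97; the largest prime factor is 97.

97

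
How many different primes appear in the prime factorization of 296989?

4

296989 = 7^2 · 6061
6061 = 11 · 551
551 = 19 · 29
296989 = 7^2 · 11 · 19 · 29, which has 4 distinct prime factors.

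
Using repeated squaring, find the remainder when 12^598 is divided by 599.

12^1 ≡ 12 (mod 599)
12^2 ≡ 12^2 = 144 ≡ 144 (mod 599)
12^4 ≡ 144^2 = 20736 ≡ 370 (mod 599)
12^8 ≡ 370^2 = 136900 ≡ 328 (mod 599)
12^16 ≡ 328^2 = 107584 ≡ 363 (mod 599)
12^32 ≡ 363^2 = 131769 ≡ 588 (mod 599)
12^64 ≡ 588^2 = 345744 ≡ 121 (mod 599)
12^128 ≡ 121^2 = 14641 ≡ 265 (mod 599)
12^256 ≡ 265^2 = 70225 ≡ 142 (mod 599)
12^512 ≡ 142^2 = 20164 ≡ 397 (mod 599)
598 = 512 + 64 + 16 + 4 + 2 in binary powers of 2.
So 12^598 ≡ 397 · 121 · 363 · 370 · 144 ≡ 1 (mod 599).
Since the result is 1, base 12 gives no evidence that 599 is composite.

1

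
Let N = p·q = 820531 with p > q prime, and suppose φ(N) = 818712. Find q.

φ(n) = (p−1)(q−1) = n − (p+q) + 1, so p + q = 820531 − 818712 + 1 = 1820.
p and q are the roots of t² − 1820t + 820531 = 0.
Discriminant: 1820² − 4·820531 = 3312400 − 3282124 = 30276; √30276 = 174.
q = (1820 − 174)/2 = 823, p = (1820 + 174)/2 = 997.
Check: 823 · 997 = 820531.

823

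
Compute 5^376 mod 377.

5^1 ≡ 5 (mod 377)
5^2 ≡ 5^2 = 25 ≡ 25 (mod 377)
5^4 ≡ 25^2 = 625 ≡ 248 (mod 377)
5^8 ≡ 248^2 = 61504 ≡ 53 (mod 377)
5^16 ≡ 53^2 = 2809 ≡ 170 (mod 377)
5^32 ≡ 170^2 = 28900 ≡ 248 (mod 377)
5^64 ≡ 248^2 = 61504 ≡ 53 (mod 377)
5^128 ≡ 53^2 = 2809 ≡ 170 (mod 377)
5^256 ≡ 170^2 = 28900 ≡ 248 (mod 377)
376 = 256 + 64 + 32 + 16 + 8 in binary powers of 2.
So 5^376 ≡ 248 · 53 · 248 · 170 · 53 ≡ 326 (mod 377).
Since 326 ≠ 1, base 5 is a Fermat witness: 377 is composite.

326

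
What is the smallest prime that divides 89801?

89801 is odd.
Digit sum 26, not divisible by 3.
Ends in 1: not divisible by 5.
7: 89801 = 7·12828 + 5
11: 89801 = 11·8163 + 8
13: 89801 = 13·6907 + 10
17: 89801 = 17·5282 + 7
19: 89801 = 19·4726 + 7
23: 89801 = 23·3904 + 9
29: 89801 = 29·3096 + 17
31: 89801 = 31·2896 + 25
37: 89801 = 37·2427 + 2
41: 89801 = 41·2190 + 11
43: 89801 = 43·2088 + 17
47: 89801 = 47·1910 + 31
53: 89801 = 53·1694 + 19
59: 89801 = 59·1522 + 3
61: 89801 = 61·1472 + 9
67: 89801 = 67·1340 + 21
71: 89801 = 71·1264 + 57
73: 89801 = 73·1230 + 11
79: 89801 = 79·1136 + 57
83: 89801 = 83·1081 + 78
89: 89801 = 89·1009

89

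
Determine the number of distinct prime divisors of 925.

2

925 = 5^2 · 37
925 = 5^2 · 37, which has 2 distinct prime factors.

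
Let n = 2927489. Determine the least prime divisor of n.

2927489 is odd.
Digit sum 41, not divisible by 3.
Ends in 9: not divisible by 5.
7: 2927489 = 7·418212 + 5
11: 2927489 = 11·266135 + 4
13: 2927489 = 13·225191 + 6
17: 2927489 = 17·172205 + 4
19: 2927489 = 19·154078 + 7
23: 2927489 = 23·127282 + 3
29: 2927489 = 29·100947 + 26
31: 2927489 = 31·94435 + 4
37: 2927489 = 37·79121 + 12
41: 2927489 = 41·71402 + 7
43: 2927489 = 43·68081 + 6
47: 2927489 = 47·62287

47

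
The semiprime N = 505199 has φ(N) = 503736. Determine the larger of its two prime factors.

φ(n) = (p−1)(q−1) = n − (p+q) + 1, so p + q = 505199 − 503736 + 1 = 1464.
p and q are the roots of t² − 1464t + 505199 = 0.
Discriminant: 1464² − 4·505199 = 2143296 − 2020796 = 122500; √122500 = 350.
q = (1464 − 350)/2 = 557, p = (1464 + 350)/2 = 907.
Check: 557 · 907 = 505199.

907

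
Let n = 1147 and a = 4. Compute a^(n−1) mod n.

4^1 ≡ 4 (mod 1147)
4^2 ≡ 4^2 = 16 ≡ 16 (mod 1147)
4^4 ≡ 16^2 = 256 ≡ 256 (mod 1147)
4^8 ≡ 256^2 = 65536 ≡ 157 (mod 1147)
4^16 ≡ 157^2 = 24649 ≡ 562 (mod 1147)
4^32 ≡ 562^2 = 315844 ≡ 419 (mod 1147)
4^64 ≡ 419^2 = 175561 ≡ 70 (mod 1147)
4^128 ≡ 70^2 = 4900 ≡ 312 (mod 1147)
4^256 ≡ 312^2 = 97344 ≡ 996 (mod 1147)
4^512 ≡ 996^2 = 992016 ≡ 1008 (mod 1147)
4^1024 ≡ 1008^2 = 1016064 ≡ 969 (mod 1147)
1146 = 1024 + 64 + 32 + 16 + 8 + 2 in binary powers of 2.
So 4^1146 ≡ 969 · 70 · 419 · 562 · 157 · 16 ≡ 1120 (mod 1147).
Since 1120 ≠ 1, base 4 is a Fermat witness: 1147 is composite.

1120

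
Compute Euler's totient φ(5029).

4876

Factor: 5029 = 47 · 107.
φ(5029) = (47−1) · (107−1) = 46 · 106 = 4876.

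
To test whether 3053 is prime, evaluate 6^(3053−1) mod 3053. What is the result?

6^1 ≡ 6 (mod 3053)
6^2 ≡ 6^2 = 36 ≡ 36 (mod 3053)
6^4 ≡ 36^2 = 1296 ≡ 1296 (mod 3053)
6^8 ≡ 1296^2 = 1679616 ≡ 466 (mod 3053)
6^16 ≡ 466^2 = 217156 ≡ 393 (mod 3053)
6^32 ≡ 393^2 = 154449 ≡ 1799 (mod 3053)
6^64 ≡ 1799^2 = 3236401 ≡ 221 (mod 3053)
6^128 ≡ 221^2 = 48841 ≡ 3046 (mod 3053)
6^256 ≡ 3046^2 = 9278116 ≡ 49 (mod 3053)
6^512 ≡ 49^2 = 2401 ≡ 2401 (mod 3053)
6^1024 ≡ 2401^2 = 5764801 ≡ 737 (mod 3053)
6^2048 ≡ 737^2 = 543169 ≡ 2788 (mod 3053)
3052 = 2048 + 512 + 256 + 128 + 64 + 32 + 8 + 4 in binary powers of 2.
So 6^3052 ≡ 2788 · 2401 · 49 · 3046 · 221 · 1799 · 466 · 1296 ≡ 2113 (mod 3053).
Since 2113 ≠ 1, base 6 is a Fermat witness: 3053 is composite.

2113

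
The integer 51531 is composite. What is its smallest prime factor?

51531 is odd.
Digit sum 15, divisible by 3.

3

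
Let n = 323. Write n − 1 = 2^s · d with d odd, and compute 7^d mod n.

296

323 − 1 = 322 = 2^1 · 161, so d = 161.
7^1 ≡ 7 (mod 323)
7^2 ≡ 7^2 = 49 ≡ 49 (mod 323)
7^4 ≡ 49^2 = 2401 ≡ 140 (mod 323)
7^8 ≡ 140^2 = 19600 ≡ 220 (mod 323)
7^16 ≡ 220^2 = 48400 ≡ 273 (mod 323)
7^32 ≡ 273^2 = 74529 ≡ 239 (mod 323)
7^64 ≡ 239^2 = 57121 ≡ 273 (mod 323)
7^128 ≡ 273^2 = 74529 ≡ 239 (mod 323)
161 = 128 + 32 + 1 in binary powers of 2.
So 7^161 ≡ 239 · 239 · 7 ≡ 296 (mod 323).
Squaring chain: 296; never reaches −1, so base 7 is a Miller–Rabin witness that 323 is composite.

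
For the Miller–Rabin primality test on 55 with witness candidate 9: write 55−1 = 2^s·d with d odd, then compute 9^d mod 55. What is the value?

4

55 − 1 = 54 = 2^1 · 27, so d = 27.
9^1 ≡ 9 (mod 55)
9^2 ≡ 9^2 = 81 ≡ 26 (mod 55)
9^4 ≡ 26^2 = 676 ≡ 16 (mod 55)
9^8 ≡ 16^2 = 256 ≡ 36 (mod 55)
9^16 ≡ 36^2 = 1296 ≡ 31 (mod 55)
27 = 16 + 8 + 2 + 1 in binary powers of 2.
So 9^27 ≡ 31 · 36 · 26 · 9 ≡ 4 (mod 55).
Squaring chain: 4; never reaches −1, so base 9 is a Miller–Rabin witness that 55 is composite.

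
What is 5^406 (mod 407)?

104

5^1 ≡ 5 (mod 407)
5^2 ≡ 5^2 = 25 ≡ 25 (mod 407)
5^4 ≡ 25^2 = 625 ≡ 218 (mod 407)
5^8 ≡ 218^2 = 47524 ≡ 312 (mod 407)
5^16 ≡ 312^2 = 97344 ≡ 71 (mod 407)
5^32 ≡ 71^2 = 5041 ≡ 157 (mod 407)
5^64 ≡ 157^2 = 24649 ≡ 229 (mod 407)
5^128 ≡ 229^2 = 52441 ≡ 345 (mod 407)
5^256 ≡ 345^2 = 119025 ≡ 181 (mod 407)
406 = 256 + 128 + 16 + 4 + 2 in binary powers of 2.
So 5^406 ≡ 181 · 345 · 71 · 218 · 25 ≡ 104 (mod 407).
Since 104 ≠ 1, base 5 is a Fermat witness: 407 is composite.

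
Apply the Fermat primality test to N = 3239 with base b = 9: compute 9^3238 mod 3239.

1352

9^1 ≡ 9 (mod 3239)
9^2 ≡ 9^2 = 81 ≡ 81 (mod 3239)
9^4 ≡ 81^2 = 6561 ≡ 83 (mod 3239)
9^8 ≡ 83^2 = 6889 ≡ 411 (mod 3239)
9^16 ≡ 411^2 = 168921 ≡ 493 (mod 3239)
9^32 ≡ 493^2 = 243049 ≡ 124 (mod 3239)
9^64 ≡ 124^2 = 15376 ≡ 2420 (mod 3239)
9^128 ≡ 2420^2 = 5856400 ≡ 288 (mod 3239)
9^256 ≡ 288^2 = 82944 ≡ 1969 (mod 3239)
9^512 ≡ 1969^2 = 3876961 ≡ 3117 (mod 3239)
9^1024 ≡ 3117^2 = 9715689 ≡ 1928 (mod 3239)
9^2048 ≡ 1928^2 = 3717184 ≡ 2051 (mod 3239)
3238 = 2048 + 1024 + 128 + 32 + 4 + 2 in binary powers of 2.
So 9^3238 ≡ 2051 · 1928 · 288 · 124 · 83 · 81 ≡ 1352 (mod 3239).
Since 1352 ≠ 1, base 9 is a Fermat witness: 3239 is composite.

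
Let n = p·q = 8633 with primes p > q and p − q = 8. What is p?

Since p = q + 8, we have 8633 = q(q + 8), so q² + 8q − 8633 = 0.
Discriminant: 8² + 4·8633 = 64 + 34532 = 34596; √34596 = 186.
q = (−8 + 186)/2 = 89, and p = q + 8 = 97.
Check: 89 · 97 = 8633.

97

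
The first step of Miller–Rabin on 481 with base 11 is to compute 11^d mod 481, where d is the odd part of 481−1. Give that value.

369

481 − 1 = 480 = 2^5 · 15, so d = 15.
11^1 ≡ 11 (mod 481)
11^2 ≡ 11^2 = 121 ≡ 121 (mod 481)
11^4 ≡ 121^2 = 14641 ≡ 211 (mod 481)
11^8 ≡ 211^2 = 44521 ≡ 269 (mod 481)
15 = 8 + 4 + 2 + 1 in binary powers of 2.
So 11^15 ≡ 269 · 211 · 121 · 11 ≡ 369 (mod 481).
Squaring chain: 369 → 38 → 1 → 1 → 1; never reaches −1, so base 11 is a Miller–Rabin witness that 481 is composite.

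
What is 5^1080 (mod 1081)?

5^1 ≡ 5 (mod 1081)
5^2 ≡ 5^2 = 25 ≡ 25 (mod 1081)
5^4 ≡ 25^2 = 625 ≡ 625 (mod 1081)
5^8 ≡ 625^2 = 390625 ≡ 384 (mod 1081)
5^16 ≡ 384^2 = 147456 ≡ 440 (mod 1081)
5^32 ≡ 440^2 = 193600 ≡ 101 (mod 1081)
5^64 ≡ 101^2 = 10201 ≡ 472 (mod 1081)
5^128 ≡ 472^2 = 222784 ≡ 98 (mod 1081)
5^256 ≡ 98^2 = 9604 ≡ 956 (mod 1081)
5^512 ≡ 956^2 = 913936 ≡ 491 (mod 1081)
5^1024 ≡ 491^2 = 241081 ≡ 18 (mod 1081)
1080 = 1024 + 32 + 16 + 8 in binary powers of 2.
So 5^1080 ≡ 18 · 101 · 440 · 384 ≡ 968 (mod 1081).
Since 968 ≠ 1, base 5 is a Fermat witness: 1081 is composite.

968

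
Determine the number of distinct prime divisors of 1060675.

1060675 = 5^2 · 42427
42427 = 7 · 6061
6061 = 11 · 551
551 = 19 · 29
1060675 = 5^2 · 7 · 11 · 19 · 29, which has 5 distinct prime factors.

5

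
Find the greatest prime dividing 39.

13

39 = 3 · 13
13 is prime.
So 39 = 3 · 13; the largest prime factor is 13.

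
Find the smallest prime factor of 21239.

21239 is odd.
Digit sum 17, not divisible by 3.
Ends in 9: not divisible by 5.
7: 21239 = 7·3034 + 1
11: 21239 = 11·1930 + 9
13: 21239 = 13·1633 + 10
17: 21239 = 17·1249 + 6
19: 21239 = 19·1117 + 16
23: 21239 = 23·923 + 10
29: 21239 = 29·732 + 11
31: 21239 = 31·685 + 4
37: 21239 = 37·574 + 1
41: 21239 = 41·518 + 1
43: 21239 = 43·493 + 40
47: 21239 = 47·451 + 42
53: 21239 = 53·400 + 39
59: 21239 = 59·359 + 58
61: 21239 = 61·348 + 11
67: 21239 = 67·317

67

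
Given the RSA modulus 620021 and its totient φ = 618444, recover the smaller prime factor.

739

φ(n) = (p−1)(q−1) = n − (p+q) + 1, so p + q = 620021 − 618444 + 1 = 1578.
p and q are the roots of t² − 1578t + 620021 = 0.
Discriminant: 1578² − 4·620021 = 2490084 − 2480084 = 10000; √10000 = 100.
q = (1578 − 100)/2 = 739, p = (1578 + 100)/2 = 839.
Check: 739 · 839 = 620021.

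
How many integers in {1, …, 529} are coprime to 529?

Factor: 529 = 23^2.
φ(529) = 23^1·(23−1) = 506.

506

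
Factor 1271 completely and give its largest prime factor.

41

1271 = 31 · 41
41 is prime.
So 1271 = 31 · 41; the largest prime factor is 41.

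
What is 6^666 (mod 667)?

6^1 ≡ 6 (mod 667)
6^2 ≡ 6^2 = 36 ≡ 36 (mod 667)
6^4 ≡ 36^2 = 1296 ≡ 629 (mod 667)
6^8 ≡ 629^2 = 395641 ≡ 110 (mod 667)
6^16 ≡ 110^2 = 12100 ≡ 94 (mod 667)
6^32 ≡ 94^2 = 8836 ≡ 165 (mod 667)
6^64 ≡ 165^2 = 27225 ≡ 545 (mod 667)
6^128 ≡ 545^2 = 297025 ≡ 210 (mod 667)
6^256 ≡ 210^2 = 44100 ≡ 78 (mod 667)
6^512 ≡ 78^2 = 6084 ≡ 81 (mod 667)
666 = 512 + 128 + 16 + 8 + 2 in binary powers of 2.
So 6^666 ≡ 81 · 210 · 94 · 110 · 36 ≡ 81 (mod 667).
Since 81 ≠ 1, base 6 is a Fermat witness: 667 is composite.

81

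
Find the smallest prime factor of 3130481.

3130481 is odd.
Digit sum 20, not divisible by 3.
Ends in 1: not divisible by 5.
7: 3130481 = 7·447211 + 4
11: 3130481 = 11·284589 + 2
13: 3130481 = 13·240806 + 3
17: 3130481 = 17·184145 + 16
19: 3130481 = 19·164762 + 3
23: 3130481 = 23·136107 + 20
29: 3130481 = 29·107947 + 18
31: 3130481 = 31·100983 + 8
37: 3130481 = 37·84607 + 22
41: 3130481 = 41·76353 + 8
43: 3130481 = 43·72801 + 38
47: 3130481 = 47·66605 + 46
53: 3130481 = 53·59065 + 36
59: 3130481 = 59·53059

59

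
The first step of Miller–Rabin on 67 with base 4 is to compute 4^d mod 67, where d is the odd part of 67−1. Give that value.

1

67 − 1 = 66 = 2^1 · 33, so d = 33.
4^1 ≡ 4 (mod 67)
4^2 ≡ 4^2 = 16 ≡ 16 (mod 67)
4^4 ≡ 16^2 = 256 ≡ 55 (mod 67)
4^8 ≡ 55^2 = 3025 ≡ 10 (mod 67)
4^16 ≡ 10^2 = 100 ≡ 33 (mod 67)
4^32 ≡ 33^2 = 1089 ≡ 17 (mod 67)
33 = 32 + 1 in binary powers of 2.
So 4^33 ≡ 17 · 4 ≡ 1 (mod 67).
Since 4^d ≡ 1 (mod 67), base 4 does not prove 67 composite.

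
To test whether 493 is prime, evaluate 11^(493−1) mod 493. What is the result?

285

11^1 ≡ 11 (mod 493)
11^2 ≡ 11^2 = 121 ≡ 121 (mod 493)
11^4 ≡ 121^2 = 14641 ≡ 344 (mod 493)
11^8 ≡ 344^2 = 118336 ≡ 16 (mod 493)
11^16 ≡ 16^2 = 256 ≡ 256 (mod 493)
11^32 ≡ 256^2 = 65536 ≡ 460 (mod 493)
11^64 ≡ 460^2 = 211600 ≡ 103 (mod 493)
11^128 ≡ 103^2 = 10609 ≡ 256 (mod 493)
11^256 ≡ 256^2 = 65536 ≡ 460 (mod 493)
492 = 256 + 128 + 64 + 32 + 8 + 4 in binary powers of 2.
So 11^492 ≡ 460 · 256 · 103 · 460 · 16 · 344 ≡ 285 (mod 493).
Since 285 ≠ 1, base 11 is a Fermat witness: 493 is composite.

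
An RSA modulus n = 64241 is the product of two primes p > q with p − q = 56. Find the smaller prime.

227

Since p = q + 56, we have 64241 = q(q + 56), so q² + 56q − 64241 = 0.
Discriminant: 56² + 4·64241 = 3136 + 256964 = 260100; √260100 = 510.
q = (−56 + 510)/2 = 227, and p = q + 56 = 283.
Check: 227 · 283 = 64241.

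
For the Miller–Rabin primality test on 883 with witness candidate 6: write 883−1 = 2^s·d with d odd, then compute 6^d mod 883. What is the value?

1

883 − 1 = 882 = 2^1 · 441, so d = 441.
6^1 ≡ 6 (mod 883)
6^2 ≡ 6^2 = 36 ≡ 36 (mod 883)
6^4 ≡ 36^2 = 1296 ≡ 413 (mod 883)
6^8 ≡ 413^2 = 170569 ≡ 150 (mod 883)
6^16 ≡ 150^2 = 22500 ≡ 425 (mod 883)
6^32 ≡ 425^2 = 180625 ≡ 493 (mod 883)
6^64 ≡ 493^2 = 243049 ≡ 224 (mod 883)
6^128 ≡ 224^2 = 50176 ≡ 728 (mod 883)
6^256 ≡ 728^2 = 529984 ≡ 184 (mod 883)
441 = 256 + 128 + 32 + 16 + 8 + 1 in binary powers of 2.
So 6^441 ≡ 184 · 728 · 493 · 425 · 150 · 6 ≡ 1 (mod 883).
Since 6^d ≡ 1 (mod 883), base 6 does not prove 883 composite.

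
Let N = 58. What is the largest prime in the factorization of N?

29

58 = 2 · 29
29 is prime.
So 58 = 2 · 29; the largest prime factor is 29.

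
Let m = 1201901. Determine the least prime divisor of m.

31

1201901 is odd.
Digit sum 14, not divisible by 3.
Ends in 1: not divisible by 5.
7: 1201901 = 7·171700 + 1
11: 1201901 = 11·109263 + 8
13: 1201901 = 13·92453 + 12
17: 1201901 = 17·70700 + 1
19: 1201901 = 19·63257 + 18
23: 1201901 = 23·52256 + 13
29: 1201901 = 29·41444 + 25
31: 1201901 = 31·38771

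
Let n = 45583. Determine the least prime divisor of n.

79

45583 is odd.
Digit sum 25, not divisible by 3.
Ends in 3: not divisible by 5.
7: 45583 = 7·6511 + 6
11: 45583 = 11·4143 + 10
13: 45583 = 13·3506 + 5
17: 45583 = 17·2681 + 6
19: 45583 = 19·2399 + 2
23: 45583 = 23·1981 + 20
29: 45583 = 29·1571 + 24
31: 45583 = 31·1470 + 13
37: 45583 = 37·1231 + 36
41: 45583 = 41·1111 + 32
43: 45583 = 43·1060 + 3
47: 45583 = 47·969 + 40
53: 45583 = 53·860 + 3
59: 45583 = 59·772 + 35
61: 45583 = 61·747 + 16
67: 45583 = 67·680 + 23
71: 45583 = 71·642 + 1
73: 45583 = 73·624 + 31
79: 45583 = 79·577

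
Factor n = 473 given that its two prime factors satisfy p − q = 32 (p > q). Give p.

43

Since p = q + 32, we have 473 = q(q + 32), so q² + 32q − 473 = 0.
Discriminant: 32² + 4·473 = 1024 + 1892 = 2916; √2916 = 54.
q = (−32 + 54)/2 = 11, and p = q + 32 = 43.
Check: 11 · 43 = 473.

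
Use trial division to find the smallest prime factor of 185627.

185627 is odd.
Digit sum 29, not divisible by 3.
Ends in 7: not divisible by 5.
7: 185627 = 7·26518 + 1
11: 185627 = 11·16875 + 2
13: 185627 = 13·14279

13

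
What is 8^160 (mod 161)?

36

8^1 ≡ 8 (mod 161)
8^2 ≡ 8^2 = 64 ≡ 64 (mod 161)
8^4 ≡ 64^2 = 4096 ≡ 71 (mod 161)
8^8 ≡ 71^2 = 5041 ≡ 50 (mod 161)
8^16 ≡ 50^2 = 2500 ≡ 85 (mod 161)
8^32 ≡ 85^2 = 7225 ≡ 141 (mod 161)
8^64 ≡ 141^2 = 19881 ≡ 78 (mod 161)
8^128 ≡ 78^2 = 6084 ≡ 127 (mod 161)
160 = 128 + 32 in binary powers of 2.
So 8^160 ≡ 127 · 141 ≡ 36 (mod 161).
Since 36 ≠ 1, base 8 is a Fermat witness: 161 is composite.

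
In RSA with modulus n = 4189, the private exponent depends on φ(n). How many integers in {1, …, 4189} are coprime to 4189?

4060

Factor: 4189 = 59 · 71.
φ(4189) = (59−1) · (71−1) = 58 · 70 = 4060.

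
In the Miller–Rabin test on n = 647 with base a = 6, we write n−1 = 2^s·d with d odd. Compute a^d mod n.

647 − 1 = 646 = 2^1 · 323, so d = 323.
6^1 ≡ 6 (mod 647)
6^2 ≡ 6^2 = 36 ≡ 36 (mod 647)
6^4 ≡ 36^2 = 1296 ≡ 2 (mod 647)
6^8 ≡ 2^2 = 4 ≡ 4 (mod 647)
6^16 ≡ 4^2 = 16 ≡ 16 (mod 647)
6^32 ≡ 16^2 = 256 ≡ 256 (mod 647)
6^64 ≡ 256^2 = 65536 ≡ 189 (mod 647)
6^128 ≡ 189^2 = 35721 ≡ 136 (mod 647)
6^256 ≡ 136^2 = 18496 ≡ 380 (mod 647)
323 = 256 + 64 + 2 + 1 in binary powers of 2.
So 6^323 ≡ 380 · 189 · 36 · 6 ≡ 1 (mod 647).
Since 6^d ≡ 1 (mod 647), base 6 does not prove 647 composite.

1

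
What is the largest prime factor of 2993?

73

2993 = 41 · 73
73 is prime.
So 2993 = 41 · 73; the largest prime factor is 73.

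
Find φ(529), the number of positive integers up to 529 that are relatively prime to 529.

506

Factor: 529 = 23^2.
φ(529) = 23^1·(23−1) = 506.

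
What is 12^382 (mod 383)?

12^1 ≡ 12 (mod 383)
12^2 ≡ 12^2 = 144 ≡ 144 (mod 383)
12^4 ≡ 144^2 = 20736 ≡ 54 (mod 383)
12^8 ≡ 54^2 = 2916 ≡ 235 (mod 383)
12^16 ≡ 235^2 = 55225 ≡ 73 (mod 383)
12^32 ≡ 73^2 = 5329 ≡ 350 (mod 383)
12^64 ≡ 350^2 = 122500 ≡ 323 (mod 383)
12^128 ≡ 323^2 = 104329 ≡ 153 (mod 383)
12^256 ≡ 153^2 = 23409 ≡ 46 (mod 383)
382 = 256 + 64 + 32 + 16 + 8 + 4 + 2 in binary powers of 2.
So 12^382 ≡ 46 · 323 · 350 · 73 · 235 · 54 · 144 ≡ 1 (mod 383).
Since the result is 1, base 12 gives no evidence that 383 is composite.

1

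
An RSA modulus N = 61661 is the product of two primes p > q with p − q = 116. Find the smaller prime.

197

Since p = q + 116, we have 61661 = q(q + 116), so q² + 116q − 61661 = 0.
Discriminant: 116² + 4·61661 = 13456 + 246644 = 260100; √260100 = 510.
q = (−116 + 510)/2 = 197, and p = q + 116 = 313.
Check: 197 · 313 = 61661.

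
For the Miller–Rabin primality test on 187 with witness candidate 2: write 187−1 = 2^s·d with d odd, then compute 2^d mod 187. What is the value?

151

187 − 1 = 186 = 2^1 · 93, so d = 93.
2^1 ≡ 2 (mod 187)
2^2 ≡ 2^2 = 4 ≡ 4 (mod 187)
2^4 ≡ 4^2 = 16 ≡ 16 (mod 187)
2^8 ≡ 16^2 = 256 ≡ 69 (mod 187)
2^16 ≡ 69^2 = 4761 ≡ 86 (mod 187)
2^32 ≡ 86^2 = 7396 ≡ 103 (mod 187)
2^64 ≡ 103^2 = 10609 ≡ 137 (mod 187)
93 = 64 + 16 + 8 + 4 + 1 in binary powers of 2.
So 2^93 ≡ 137 · 86 · 69 · 16 · 2 ≡ 151 (mod 187).
Squaring chain: 151; never reaches −1, so base 2 is a Miller–Rabin witness that 187 is composite.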